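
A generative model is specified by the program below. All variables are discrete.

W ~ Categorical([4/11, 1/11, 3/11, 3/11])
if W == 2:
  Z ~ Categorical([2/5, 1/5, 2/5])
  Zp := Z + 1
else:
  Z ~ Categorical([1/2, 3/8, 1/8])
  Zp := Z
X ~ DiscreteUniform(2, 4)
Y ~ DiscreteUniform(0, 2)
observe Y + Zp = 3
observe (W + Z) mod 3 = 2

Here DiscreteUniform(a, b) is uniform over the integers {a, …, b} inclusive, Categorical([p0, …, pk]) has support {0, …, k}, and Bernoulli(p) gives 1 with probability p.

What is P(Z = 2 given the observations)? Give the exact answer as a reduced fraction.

Enumerate traces; 12 have nonzero weight after conditioning:
  (W=0, Z=2, X=2, Y=1) weight 1/198
  (W=0, Z=2, X=3, Y=1) weight 1/198
  (W=0, Z=2, X=4, Y=1) weight 1/198
  (W=1, Z=1, X=2, Y=2) weight 1/264
  (W=1, Z=1, X=3, Y=2) weight 1/264
  (W=1, Z=1, X=4, Y=2) weight 1/264
  (W=2, Z=0, X=2, Y=2) weight 2/165
  (W=2, Z=0, X=3, Y=2) weight 2/165
  … 4 more
Group by Z:
  weight(Z=0) = 2/55
  weight(Z=1) = 1/88
  weight(Z=2) = 7/264
Total weight = 2/55 + 1/88 + 7/264 = 49/660
P(Z=0 | obs) = 2/55 / 49/660 = 24/49
P(Z=1 | obs) = 1/88 / 49/660 = 15/98
P(Z=2 | obs) = 7/264 / 49/660 = 5/14

P(Z = 2 | obs) = 5/14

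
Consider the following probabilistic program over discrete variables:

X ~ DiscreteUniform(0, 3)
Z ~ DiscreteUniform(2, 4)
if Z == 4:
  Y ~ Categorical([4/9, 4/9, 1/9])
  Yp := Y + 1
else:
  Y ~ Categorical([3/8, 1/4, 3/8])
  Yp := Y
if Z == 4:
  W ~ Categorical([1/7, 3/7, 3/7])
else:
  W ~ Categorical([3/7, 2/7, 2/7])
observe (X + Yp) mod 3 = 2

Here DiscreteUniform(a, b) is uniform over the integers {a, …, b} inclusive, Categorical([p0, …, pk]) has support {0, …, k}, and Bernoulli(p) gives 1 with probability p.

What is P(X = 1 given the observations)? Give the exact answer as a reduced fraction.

P(X = 1 | obs) = 34/151

Enumerate traces; 36 have nonzero weight after conditioning:
  (X=0, Z=2, Y=2, W=0) weight 3/224
  (X=0, Z=2, Y=2, W=1) weight 1/112
  (X=0, Z=2, Y=2, W=2) weight 1/112
  (X=0, Z=3, Y=2, W=0) weight 3/224
  (X=0, Z=3, Y=2, W=1) weight 1/112
  (X=0, Z=3, Y=2, W=2) weight 1/112
  (X=0, Z=4, Y=1, W=0) weight 1/189
  (X=0, Z=4, Y=1, W=1) weight 1/63
  (X=1, Z=2, Y=1, W=0) weight 1/112
  (X=2, Z=2, Y=0, W=0) weight 3/224
  … 26 more
Group by X:
  weight(X=0) = 43/432
  weight(X=1) = 17/216
  weight(X=2) = 31/432
  weight(X=3) = 43/432
Total weight = 43/432 + 17/216 + 31/432 + 43/432 = 151/432
P(X=0 | obs) = 43/432 / 151/432 = 43/151
P(X=1 | obs) = 17/216 / 151/432 = 34/151
P(X=2 | obs) = 31/432 / 151/432 = 31/151
P(X=3 | obs) = 43/432 / 151/432 = 43/151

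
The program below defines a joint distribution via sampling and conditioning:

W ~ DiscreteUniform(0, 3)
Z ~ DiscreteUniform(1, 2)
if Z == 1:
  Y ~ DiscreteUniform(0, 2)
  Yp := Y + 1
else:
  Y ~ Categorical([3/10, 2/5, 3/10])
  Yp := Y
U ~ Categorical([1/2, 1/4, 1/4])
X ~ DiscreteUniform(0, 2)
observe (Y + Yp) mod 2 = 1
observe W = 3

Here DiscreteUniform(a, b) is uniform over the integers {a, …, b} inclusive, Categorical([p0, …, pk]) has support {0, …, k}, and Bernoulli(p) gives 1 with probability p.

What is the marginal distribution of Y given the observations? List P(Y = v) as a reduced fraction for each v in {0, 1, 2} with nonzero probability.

P(Y=0) = 1/3, P(Y=1) = 1/3, P(Y=2) = 1/3

Enumerate traces; 27 have nonzero weight after conditioning:
  (W=3, Z=1, Y=0, U=0, X=0) weight 1/144
  (W=3, Z=1, Y=0, U=0, X=1) weight 1/144
  (W=3, Z=1, Y=0, U=0, X=2) weight 1/144
  (W=3, Z=1, Y=0, U=1, X=0) weight 1/288
  (W=3, Z=1, Y=0, U=1, X=1) weight 1/288
  (W=3, Z=1, Y=0, U=1, X=2) weight 1/288
  (W=3, Z=1, Y=0, U=2, X=0) weight 1/288
  (W=3, Z=1, Y=0, U=2, X=1) weight 1/288
  (W=3, Z=1, Y=1, U=0, X=0) weight 1/144
  (W=3, Z=1, Y=2, U=0, X=0) weight 1/144
  … 17 more
Group by Y:
  weight(Y=0) = 1/24
  weight(Y=1) = 1/24
  weight(Y=2) = 1/24
Total weight = 1/24 + 1/24 + 1/24 = 1/8
P(Y=0 | obs) = 1/24 / 1/8 = 1/3
P(Y=1 | obs) = 1/24 / 1/8 = 1/3
P(Y=2 | obs) = 1/24 / 1/8 = 1/3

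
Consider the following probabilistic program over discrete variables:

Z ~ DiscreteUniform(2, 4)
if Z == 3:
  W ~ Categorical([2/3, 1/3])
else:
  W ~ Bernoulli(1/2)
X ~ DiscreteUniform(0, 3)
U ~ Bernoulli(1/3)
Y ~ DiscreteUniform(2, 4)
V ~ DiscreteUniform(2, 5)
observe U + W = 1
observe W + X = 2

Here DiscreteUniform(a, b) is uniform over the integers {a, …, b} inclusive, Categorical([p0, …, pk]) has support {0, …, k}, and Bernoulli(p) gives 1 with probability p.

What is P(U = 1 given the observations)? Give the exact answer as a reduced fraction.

P(U = 1 | obs) = 5/13

Enumerate traces; 72 have nonzero weight after conditioning:
  (Z=2, W=0, X=2, U=1, Y=2, V=2) weight 1/864
  (Z=2, W=0, X=2, U=1, Y=2, V=3) weight 1/864
  (Z=2, W=0, X=2, U=1, Y=2, V=4) weight 1/864
  (Z=2, W=0, X=2, U=1, Y=2, V=5) weight 1/864
  (Z=2, W=0, X=2, U=1, Y=3, V=2) weight 1/864
  (Z=2, W=0, X=2, U=1, Y=3, V=3) weight 1/864
  (Z=2, W=0, X=2, U=1, Y=3, V=4) weight 1/864
  (Z=2, W=0, X=2, U=1, Y=3, V=5) weight 1/864
  (Z=2, W=1, X=1, U=0, Y=2, V=2) weight 1/432
  … 63 more
Group by U:
  weight(U=0) = 2/27
  weight(U=1) = 5/108
Total weight = 2/27 + 5/108 = 13/108
P(U=0 | obs) = 2/27 / 13/108 = 8/13
P(U=1 | obs) = 5/108 / 13/108 = 5/13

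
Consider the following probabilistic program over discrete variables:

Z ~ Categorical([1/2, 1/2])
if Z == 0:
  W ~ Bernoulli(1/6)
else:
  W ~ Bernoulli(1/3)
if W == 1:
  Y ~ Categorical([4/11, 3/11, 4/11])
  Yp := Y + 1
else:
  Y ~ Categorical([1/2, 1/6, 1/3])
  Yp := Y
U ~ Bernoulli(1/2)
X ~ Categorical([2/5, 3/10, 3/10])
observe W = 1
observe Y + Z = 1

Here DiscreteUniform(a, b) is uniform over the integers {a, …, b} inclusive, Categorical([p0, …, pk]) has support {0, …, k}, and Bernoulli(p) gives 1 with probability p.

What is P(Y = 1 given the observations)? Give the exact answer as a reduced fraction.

Enumerate traces; 12 have nonzero weight after conditioning:
  (Z=0, W=1, Y=1, U=0, X=0) weight 1/220
  (Z=0, W=1, Y=1, U=0, X=1) weight 3/880
  (Z=0, W=1, Y=1, U=0, X=2) weight 3/880
  (Z=0, W=1, Y=1, U=1, X=0) weight 1/220
  (Z=0, W=1, Y=1, U=1, X=1) weight 3/880
  (Z=0, W=1, Y=1, U=1, X=2) weight 3/880
  (Z=1, W=1, Y=0, U=0, X=0) weight 2/165
  (Z=1, W=1, Y=0, U=0, X=1) weight 1/110
  … 4 more
Group by Y:
  weight(Y=0) = 2/33
  weight(Y=1) = 1/44
Total weight = 2/33 + 1/44 = 1/12
P(Y=0 | obs) = 2/33 / 1/12 = 8/11
P(Y=1 | obs) = 1/44 / 1/12 = 3/11

P(Y = 1 | obs) = 3/11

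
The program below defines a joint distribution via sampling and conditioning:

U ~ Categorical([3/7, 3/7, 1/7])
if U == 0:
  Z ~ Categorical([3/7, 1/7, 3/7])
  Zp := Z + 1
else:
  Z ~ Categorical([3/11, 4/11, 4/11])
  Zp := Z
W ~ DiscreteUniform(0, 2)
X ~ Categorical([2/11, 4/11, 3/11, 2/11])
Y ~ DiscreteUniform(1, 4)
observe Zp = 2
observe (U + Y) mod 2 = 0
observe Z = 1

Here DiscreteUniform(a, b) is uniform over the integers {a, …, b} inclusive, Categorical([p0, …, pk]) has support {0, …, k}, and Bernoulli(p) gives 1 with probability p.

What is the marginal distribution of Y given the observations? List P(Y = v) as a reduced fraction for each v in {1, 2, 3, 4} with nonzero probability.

Enumerate traces; 24 have nonzero weight after conditioning:
  (U=0, Z=1, W=0, X=0, Y=2) weight 1/1078
  (U=0, Z=1, W=0, X=0, Y=4) weight 1/1078
  (U=0, Z=1, W=0, X=1, Y=2) weight 1/539
  (U=0, Z=1, W=0, X=1, Y=4) weight 1/539
  (U=0, Z=1, W=0, X=2, Y=2) weight 3/2156
  (U=0, Z=1, W=0, X=2, Y=4) weight 3/2156
  (U=0, Z=1, W=0, X=3, Y=2) weight 1/1078
  (U=0, Z=1, W=0, X=3, Y=4) weight 1/1078
  … 16 more
Group by Y:
  weight(Y=2) = 3/196
  weight(Y=4) = 3/196
Total weight = 3/196 + 3/196 = 3/98
P(Y=2 | obs) = 3/196 / 3/98 = 1/2
P(Y=4 | obs) = 3/196 / 3/98 = 1/2

P(Y=2) = 1/2, P(Y=4) = 1/2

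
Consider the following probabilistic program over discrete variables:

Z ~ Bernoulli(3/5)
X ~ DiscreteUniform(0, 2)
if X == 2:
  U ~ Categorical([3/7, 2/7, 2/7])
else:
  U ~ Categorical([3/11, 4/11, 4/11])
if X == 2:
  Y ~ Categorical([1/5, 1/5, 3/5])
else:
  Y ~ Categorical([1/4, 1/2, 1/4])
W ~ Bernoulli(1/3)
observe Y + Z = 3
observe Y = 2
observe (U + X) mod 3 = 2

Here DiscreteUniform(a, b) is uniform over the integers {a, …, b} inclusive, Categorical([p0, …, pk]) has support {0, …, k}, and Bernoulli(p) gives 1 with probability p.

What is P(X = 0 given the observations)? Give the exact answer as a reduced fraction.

P(X = 0 | obs) = 35/169

Enumerate traces; 6 have nonzero weight after conditioning:
  (Z=1, X=0, U=2, Y=2, W=0) weight 2/165
  (Z=1, X=0, U=2, Y=2, W=1) weight 1/165
  (Z=1, X=1, U=1, Y=2, W=0) weight 2/165
  (Z=1, X=1, U=1, Y=2, W=1) weight 1/165
  (Z=1, X=2, U=0, Y=2, W=0) weight 6/175
  (Z=1, X=2, U=0, Y=2, W=1) weight 3/175
Group by X:
  weight(X=0) = 1/55
  weight(X=1) = 1/55
  weight(X=2) = 9/175
Total weight = 1/55 + 1/55 + 9/175 = 169/1925
P(X=0 | obs) = 1/55 / 169/1925 = 35/169
P(X=1 | obs) = 1/55 / 169/1925 = 35/169
P(X=2 | obs) = 9/175 / 169/1925 = 99/169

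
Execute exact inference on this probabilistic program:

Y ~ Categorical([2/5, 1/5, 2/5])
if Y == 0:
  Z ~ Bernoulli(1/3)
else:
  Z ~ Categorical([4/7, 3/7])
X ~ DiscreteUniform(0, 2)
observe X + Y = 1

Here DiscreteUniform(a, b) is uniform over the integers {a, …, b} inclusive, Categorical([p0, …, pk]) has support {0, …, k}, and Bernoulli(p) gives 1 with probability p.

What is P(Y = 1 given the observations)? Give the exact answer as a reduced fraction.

P(Y = 1 | obs) = 1/3

Enumerate traces; 4 have nonzero weight after conditioning:
  (Y=0, Z=0, X=1) weight 4/45
  (Y=0, Z=1, X=1) weight 2/45
  (Y=1, Z=0, X=0) weight 4/105
  (Y=1, Z=1, X=0) weight 1/35
Group by Y:
  weight(Y=0) = 2/15
  weight(Y=1) = 1/15
Total weight = 2/15 + 1/15 = 1/5
P(Y=0 | obs) = 2/15 / 1/5 = 2/3
P(Y=1 | obs) = 1/15 / 1/5 = 1/3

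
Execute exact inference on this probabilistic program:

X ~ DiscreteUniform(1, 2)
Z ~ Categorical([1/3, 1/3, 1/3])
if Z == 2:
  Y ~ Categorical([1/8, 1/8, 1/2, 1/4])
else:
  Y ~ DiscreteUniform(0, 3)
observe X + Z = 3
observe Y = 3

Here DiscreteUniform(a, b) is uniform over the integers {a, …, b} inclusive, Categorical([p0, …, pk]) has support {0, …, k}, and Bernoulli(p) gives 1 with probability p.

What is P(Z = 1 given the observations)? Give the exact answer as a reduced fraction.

Enumerate traces; 2 have nonzero weight after conditioning:
  (X=1, Z=2, Y=3) weight 1/24
  (X=2, Z=1, Y=3) weight 1/24
Group by Z:
  weight(Z=1) = 1/24
  weight(Z=2) = 1/24
Total weight = 1/24 + 1/24 = 1/12
P(Z=1 | obs) = 1/24 / 1/12 = 1/2
P(Z=2 | obs) = 1/24 / 1/12 = 1/2

P(Z = 1 | obs) = 1/2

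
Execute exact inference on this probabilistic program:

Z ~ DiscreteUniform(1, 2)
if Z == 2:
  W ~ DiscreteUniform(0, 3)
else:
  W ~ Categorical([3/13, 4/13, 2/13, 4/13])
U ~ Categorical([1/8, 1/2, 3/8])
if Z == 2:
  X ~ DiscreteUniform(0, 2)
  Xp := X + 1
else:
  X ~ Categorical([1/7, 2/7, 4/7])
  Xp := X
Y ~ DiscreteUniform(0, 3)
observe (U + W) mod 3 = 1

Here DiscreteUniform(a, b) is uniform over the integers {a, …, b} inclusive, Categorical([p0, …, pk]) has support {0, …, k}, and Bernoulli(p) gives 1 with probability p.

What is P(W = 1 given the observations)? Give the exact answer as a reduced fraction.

Enumerate traces; 96 have nonzero weight after conditioning:
  (Z=1, W=0, U=1, X=0, Y=0) weight 3/1456
  (Z=1, W=0, U=1, X=0, Y=1) weight 3/1456
  (Z=1, W=0, U=1, X=0, Y=2) weight 3/1456
  (Z=1, W=0, U=1, X=0, Y=3) weight 3/1456
  (Z=1, W=0, U=1, X=1, Y=0) weight 3/728
  (Z=1, W=0, U=1, X=1, Y=1) weight 3/728
  (Z=1, W=0, U=1, X=1, Y=2) weight 3/728
  (Z=1, W=0, U=1, X=1, Y=3) weight 3/728
  (Z=1, W=1, U=0, X=0, Y=0) weight 1/1456
  (Z=1, W=2, U=2, X=0, Y=0) weight 3/2912
  … 86 more
Group by W:
  weight(W=0) = 25/208
  weight(W=1) = 29/832
  weight(W=2) = 63/832
  weight(W=3) = 29/208
Total weight = 25/208 + 29/832 + 63/832 + 29/208 = 77/208
P(W=0 | obs) = 25/208 / 77/208 = 25/77
P(W=1 | obs) = 29/832 / 77/208 = 29/308
P(W=2 | obs) = 63/832 / 77/208 = 9/44
P(W=3 | obs) = 29/208 / 77/208 = 29/77

P(W = 1 | obs) = 29/308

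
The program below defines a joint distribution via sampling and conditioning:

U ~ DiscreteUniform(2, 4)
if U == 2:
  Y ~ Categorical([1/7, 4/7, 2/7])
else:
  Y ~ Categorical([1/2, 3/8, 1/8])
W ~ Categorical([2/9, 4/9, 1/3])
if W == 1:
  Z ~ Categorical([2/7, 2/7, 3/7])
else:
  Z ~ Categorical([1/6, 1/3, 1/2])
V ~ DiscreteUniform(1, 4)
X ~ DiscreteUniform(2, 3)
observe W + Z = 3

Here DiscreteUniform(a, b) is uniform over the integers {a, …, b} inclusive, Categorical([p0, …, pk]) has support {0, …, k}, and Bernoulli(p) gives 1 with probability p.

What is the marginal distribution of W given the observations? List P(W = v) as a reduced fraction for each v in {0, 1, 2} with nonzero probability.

Enumerate traces; 144 have nonzero weight after conditioning:
  (U=2, Y=0, W=1, Z=2, V=1, X=2) weight 1/882
  (U=2, Y=0, W=1, Z=2, V=1, X=3) weight 1/882
  (U=2, Y=0, W=1, Z=2, V=2, X=2) weight 1/882
  (U=2, Y=0, W=1, Z=2, V=2, X=3) weight 1/882
  (U=2, Y=0, W=1, Z=2, V=3, X=2) weight 1/882
  (U=2, Y=0, W=1, Z=2, V=3, X=3) weight 1/882
  (U=2, Y=0, W=1, Z=2, V=4, X=2) weight 1/882
  (U=2, Y=0, W=1, Z=2, V=4, X=3) weight 1/882
  (U=2, Y=0, W=2, Z=1, V=1, X=2) weight 1/1512
  … 135 more
Group by W:
  weight(W=1) = 4/21
  weight(W=2) = 1/9
Total weight = 4/21 + 1/9 = 19/63
P(W=1 | obs) = 4/21 / 19/63 = 12/19
P(W=2 | obs) = 1/9 / 19/63 = 7/19

P(W=1) = 12/19, P(W=2) = 7/19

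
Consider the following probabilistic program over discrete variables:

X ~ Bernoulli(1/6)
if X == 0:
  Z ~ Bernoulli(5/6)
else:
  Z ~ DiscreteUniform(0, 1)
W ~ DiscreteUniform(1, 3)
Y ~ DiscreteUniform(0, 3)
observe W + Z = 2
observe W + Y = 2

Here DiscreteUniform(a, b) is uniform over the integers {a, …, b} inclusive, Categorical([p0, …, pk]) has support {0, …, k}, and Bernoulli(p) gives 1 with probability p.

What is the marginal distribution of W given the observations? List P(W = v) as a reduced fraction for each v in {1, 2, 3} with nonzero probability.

P(W=1) = 7/9, P(W=2) = 2/9

Enumerate traces; 4 have nonzero weight after conditioning:
  (X=0, Z=0, W=2, Y=0) weight 5/432
  (X=0, Z=1, W=1, Y=1) weight 25/432
  (X=1, Z=0, W=2, Y=0) weight 1/144
  (X=1, Z=1, W=1, Y=1) weight 1/144
Group by W:
  weight(W=1) = 7/108
  weight(W=2) = 1/54
Total weight = 7/108 + 1/54 = 1/12
P(W=1 | obs) = 7/108 / 1/12 = 7/9
P(W=2 | obs) = 1/54 / 1/12 = 2/9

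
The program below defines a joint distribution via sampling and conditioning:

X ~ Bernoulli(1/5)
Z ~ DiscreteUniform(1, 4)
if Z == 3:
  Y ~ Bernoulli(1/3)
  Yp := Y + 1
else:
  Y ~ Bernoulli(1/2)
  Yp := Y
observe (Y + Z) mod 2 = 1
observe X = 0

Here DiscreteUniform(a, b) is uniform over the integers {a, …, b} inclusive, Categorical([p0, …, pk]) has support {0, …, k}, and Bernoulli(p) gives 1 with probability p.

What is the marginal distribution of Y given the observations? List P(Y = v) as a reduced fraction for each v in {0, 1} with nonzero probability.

Enumerate traces; 4 have nonzero weight after conditioning:
  (X=0, Z=1, Y=0) weight 1/10
  (X=0, Z=2, Y=1) weight 1/10
  (X=0, Z=3, Y=0) weight 2/15
  (X=0, Z=4, Y=1) weight 1/10
Group by Y:
  weight(Y=0) = 7/30
  weight(Y=1) = 1/5
Total weight = 7/30 + 1/5 = 13/30
P(Y=0 | obs) = 7/30 / 13/30 = 7/13
P(Y=1 | obs) = 1/5 / 13/30 = 6/13

P(Y=0) = 7/13, P(Y=1) = 6/13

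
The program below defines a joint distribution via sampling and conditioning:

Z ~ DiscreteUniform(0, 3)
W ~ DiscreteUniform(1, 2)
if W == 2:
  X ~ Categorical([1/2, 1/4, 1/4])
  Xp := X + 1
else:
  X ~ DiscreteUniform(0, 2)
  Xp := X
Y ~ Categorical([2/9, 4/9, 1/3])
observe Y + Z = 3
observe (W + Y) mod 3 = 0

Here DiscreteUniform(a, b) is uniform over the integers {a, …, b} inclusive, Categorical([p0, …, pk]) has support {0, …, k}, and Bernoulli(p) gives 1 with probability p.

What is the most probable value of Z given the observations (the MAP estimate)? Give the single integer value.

Enumerate traces; 6 have nonzero weight after conditioning:
  (Z=1, W=1, X=0, Y=2) weight 1/72
  (Z=1, W=1, X=1, Y=2) weight 1/72
  (Z=1, W=1, X=2, Y=2) weight 1/72
  (Z=2, W=2, X=0, Y=1) weight 1/36
  (Z=2, W=2, X=1, Y=1) weight 1/72
  (Z=2, W=2, X=2, Y=1) weight 1/72
Group by Z:
  weight(Z=1) = 1/24
  weight(Z=2) = 1/18
Total weight = 1/24 + 1/18 = 7/72
P(Z=1 | obs) = 1/24 / 7/72 = 3/7
P(Z=2 | obs) = 1/18 / 7/72 = 4/7
argmax = 2

argmax_v P(Z = v | obs) = 2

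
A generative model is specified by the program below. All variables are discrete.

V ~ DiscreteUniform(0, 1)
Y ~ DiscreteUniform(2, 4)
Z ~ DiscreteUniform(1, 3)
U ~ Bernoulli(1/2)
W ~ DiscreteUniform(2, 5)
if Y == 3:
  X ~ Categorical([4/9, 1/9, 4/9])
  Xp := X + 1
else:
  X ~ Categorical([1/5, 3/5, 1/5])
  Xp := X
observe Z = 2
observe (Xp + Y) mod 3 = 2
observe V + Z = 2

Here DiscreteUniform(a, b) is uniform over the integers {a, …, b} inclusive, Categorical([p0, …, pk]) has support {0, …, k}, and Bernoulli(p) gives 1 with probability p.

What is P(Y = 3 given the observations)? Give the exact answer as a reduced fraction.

Enumerate traces; 24 have nonzero weight after conditioning:
  (V=0, Y=2, Z=2, U=0, W=2, X=0) weight 1/720
  (V=0, Y=2, Z=2, U=0, W=3, X=0) weight 1/720
  (V=0, Y=2, Z=2, U=0, W=4, X=0) weight 1/720
  (V=0, Y=2, Z=2, U=0, W=5, X=0) weight 1/720
  (V=0, Y=2, Z=2, U=1, W=2, X=0) weight 1/720
  (V=0, Y=2, Z=2, U=1, W=3, X=0) weight 1/720
  (V=0, Y=2, Z=2, U=1, W=4, X=0) weight 1/720
  (V=0, Y=2, Z=2, U=1, W=5, X=0) weight 1/720
  (V=0, Y=3, Z=2, U=0, W=2, X=1) weight 1/1296
  (V=0, Y=4, Z=2, U=0, W=2, X=1) weight 1/240
  … 14 more
Group by Y:
  weight(Y=2) = 1/90
  weight(Y=3) = 1/162
  weight(Y=4) = 1/30
Total weight = 1/90 + 1/162 + 1/30 = 41/810
P(Y=2 | obs) = 1/90 / 41/810 = 9/41
P(Y=3 | obs) = 1/162 / 41/810 = 5/41
P(Y=4 | obs) = 1/30 / 41/810 = 27/41

P(Y = 3 | obs) = 5/41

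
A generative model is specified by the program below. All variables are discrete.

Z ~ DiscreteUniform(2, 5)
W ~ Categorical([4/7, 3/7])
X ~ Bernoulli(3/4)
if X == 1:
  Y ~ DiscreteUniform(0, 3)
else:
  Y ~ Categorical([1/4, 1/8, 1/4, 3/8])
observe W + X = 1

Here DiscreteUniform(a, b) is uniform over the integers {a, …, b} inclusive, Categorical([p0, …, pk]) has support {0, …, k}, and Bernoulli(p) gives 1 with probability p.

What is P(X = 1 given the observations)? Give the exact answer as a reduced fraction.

P(X = 1 | obs) = 4/5

Enumerate traces; 32 have nonzero weight after conditioning:
  (Z=2, W=0, X=1, Y=0) weight 3/112
  (Z=2, W=0, X=1, Y=1) weight 3/112
  (Z=2, W=0, X=1, Y=2) weight 3/112
  (Z=2, W=0, X=1, Y=3) weight 3/112
  (Z=2, W=1, X=0, Y=0) weight 3/448
  (Z=2, W=1, X=0, Y=1) weight 3/896
  (Z=2, W=1, X=0, Y=2) weight 3/448
  (Z=2, W=1, X=0, Y=3) weight 9/896
  … 24 more
Group by X:
  weight(X=0) = 3/28
  weight(X=1) = 3/7
Total weight = 3/28 + 3/7 = 15/28
P(X=0 | obs) = 3/28 / 15/28 = 1/5
P(X=1 | obs) = 3/7 / 15/28 = 4/5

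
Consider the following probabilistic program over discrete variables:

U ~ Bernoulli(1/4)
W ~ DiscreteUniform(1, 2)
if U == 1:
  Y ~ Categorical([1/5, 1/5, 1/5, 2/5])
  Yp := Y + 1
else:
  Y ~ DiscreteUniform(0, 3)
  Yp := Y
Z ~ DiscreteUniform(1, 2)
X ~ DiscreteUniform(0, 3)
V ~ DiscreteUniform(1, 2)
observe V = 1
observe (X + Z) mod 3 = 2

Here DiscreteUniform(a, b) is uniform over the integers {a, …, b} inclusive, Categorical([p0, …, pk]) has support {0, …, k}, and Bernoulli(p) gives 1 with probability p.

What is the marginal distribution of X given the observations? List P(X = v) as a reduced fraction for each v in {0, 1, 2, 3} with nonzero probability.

Enumerate traces; 48 have nonzero weight after conditioning:
  (U=0, W=1, Y=0, Z=1, X=1, V=1) weight 3/512
  (U=0, W=1, Y=0, Z=2, X=0, V=1) weight 3/512
  (U=0, W=1, Y=0, Z=2, X=3, V=1) weight 3/512
  (U=0, W=1, Y=1, Z=1, X=1, V=1) weight 3/512
  (U=0, W=1, Y=1, Z=2, X=0, V=1) weight 3/512
  (U=0, W=1, Y=1, Z=2, X=3, V=1) weight 3/512
  (U=0, W=1, Y=2, Z=1, X=1, V=1) weight 3/512
  (U=0, W=1, Y=2, Z=2, X=0, V=1) weight 3/512
  … 40 more
Group by X:
  weight(X=0) = 1/16
  weight(X=1) = 1/16
  weight(X=3) = 1/16
Total weight = 1/16 + 1/16 + 1/16 = 3/16
P(X=0 | obs) = 1/16 / 3/16 = 1/3
P(X=1 | obs) = 1/16 / 3/16 = 1/3
P(X=3 | obs) = 1/16 / 3/16 = 1/3

P(X=0) = 1/3, P(X=1) = 1/3, P(X=3) = 1/3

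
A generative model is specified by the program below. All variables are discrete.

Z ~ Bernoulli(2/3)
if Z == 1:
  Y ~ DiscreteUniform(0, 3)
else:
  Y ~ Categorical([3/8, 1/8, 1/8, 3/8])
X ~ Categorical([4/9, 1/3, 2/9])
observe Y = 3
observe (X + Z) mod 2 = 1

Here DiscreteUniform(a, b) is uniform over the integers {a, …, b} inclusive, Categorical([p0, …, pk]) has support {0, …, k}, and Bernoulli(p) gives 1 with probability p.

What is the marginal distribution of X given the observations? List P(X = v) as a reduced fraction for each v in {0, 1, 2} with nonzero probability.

Enumerate traces; 3 have nonzero weight after conditioning:
  (Z=0, Y=3, X=1) weight 1/24
  (Z=1, Y=3, X=0) weight 2/27
  (Z=1, Y=3, X=2) weight 1/27
Group by X:
  weight(X=0) = 2/27
  weight(X=1) = 1/24
  weight(X=2) = 1/27
Total weight = 2/27 + 1/24 + 1/27 = 11/72
P(X=0 | obs) = 2/27 / 11/72 = 16/33
P(X=1 | obs) = 1/24 / 11/72 = 3/11
P(X=2 | obs) = 1/27 / 11/72 = 8/33

P(X=0) = 16/33, P(X=1) = 3/11, P(X=2) = 8/33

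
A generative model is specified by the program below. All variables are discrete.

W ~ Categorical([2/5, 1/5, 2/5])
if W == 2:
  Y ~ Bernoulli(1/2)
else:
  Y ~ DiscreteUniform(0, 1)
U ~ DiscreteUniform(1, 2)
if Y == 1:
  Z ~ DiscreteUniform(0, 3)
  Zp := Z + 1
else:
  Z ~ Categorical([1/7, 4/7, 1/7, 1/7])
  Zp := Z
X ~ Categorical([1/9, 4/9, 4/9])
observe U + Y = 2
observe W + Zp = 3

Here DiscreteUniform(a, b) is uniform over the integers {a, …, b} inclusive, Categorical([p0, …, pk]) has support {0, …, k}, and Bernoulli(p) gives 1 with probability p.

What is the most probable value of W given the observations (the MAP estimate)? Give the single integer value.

argmax_v P(W = v | obs) = 2

Enumerate traces; 18 have nonzero weight after conditioning:
  (W=0, Y=0, U=2, Z=3, X=0) weight 1/630
  (W=0, Y=0, U=2, Z=3, X=1) weight 2/315
  (W=0, Y=0, U=2, Z=3, X=2) weight 2/315
  (W=0, Y=1, U=1, Z=2, X=0) weight 1/360
  (W=0, Y=1, U=1, Z=2, X=1) weight 1/90
  (W=0, Y=1, U=1, Z=2, X=2) weight 1/90
  (W=1, Y=0, U=2, Z=2, X=0) weight 1/1260
  (W=1, Y=0, U=2, Z=2, X=1) weight 1/315
  (W=2, Y=0, U=2, Z=1, X=0) weight 2/315
  … 9 more
Group by W:
  weight(W=0) = 11/280
  weight(W=1) = 11/560
  weight(W=2) = 23/280
Total weight = 11/280 + 11/560 + 23/280 = 79/560
P(W=0 | obs) = 11/280 / 79/560 = 22/79
P(W=1 | obs) = 11/560 / 79/560 = 11/79
P(W=2 | obs) = 23/280 / 79/560 = 46/79
argmax = 2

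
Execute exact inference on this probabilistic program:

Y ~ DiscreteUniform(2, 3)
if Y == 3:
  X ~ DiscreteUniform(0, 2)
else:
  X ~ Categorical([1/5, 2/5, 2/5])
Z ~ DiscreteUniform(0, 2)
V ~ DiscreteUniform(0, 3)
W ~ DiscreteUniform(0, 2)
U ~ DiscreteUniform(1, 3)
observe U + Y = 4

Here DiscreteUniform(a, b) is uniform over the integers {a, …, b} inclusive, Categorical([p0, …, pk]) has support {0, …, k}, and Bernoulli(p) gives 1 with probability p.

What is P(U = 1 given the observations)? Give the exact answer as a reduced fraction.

P(U = 1 | obs) = 1/2

Enumerate traces; 216 have nonzero weight after conditioning:
  (Y=2, X=0, Z=0, V=0, W=0, U=2) weight 1/1080
  (Y=2, X=0, Z=0, V=0, W=1, U=2) weight 1/1080
  (Y=2, X=0, Z=0, V=0, W=2, U=2) weight 1/1080
  (Y=2, X=0, Z=0, V=1, W=0, U=2) weight 1/1080
  (Y=2, X=0, Z=0, V=1, W=1, U=2) weight 1/1080
  (Y=2, X=0, Z=0, V=1, W=2, U=2) weight 1/1080
  (Y=2, X=0, Z=0, V=2, W=0, U=2) weight 1/1080
  (Y=2, X=0, Z=0, V=2, W=1, U=2) weight 1/1080
  (Y=3, X=0, Z=0, V=0, W=0, U=1) weight 1/648
  … 207 more
Group by U:
  weight(U=1) = 1/6
  weight(U=2) = 1/6
Total weight = 1/6 + 1/6 = 1/3
P(U=1 | obs) = 1/6 / 1/3 = 1/2
P(U=2 | obs) = 1/6 / 1/3 = 1/2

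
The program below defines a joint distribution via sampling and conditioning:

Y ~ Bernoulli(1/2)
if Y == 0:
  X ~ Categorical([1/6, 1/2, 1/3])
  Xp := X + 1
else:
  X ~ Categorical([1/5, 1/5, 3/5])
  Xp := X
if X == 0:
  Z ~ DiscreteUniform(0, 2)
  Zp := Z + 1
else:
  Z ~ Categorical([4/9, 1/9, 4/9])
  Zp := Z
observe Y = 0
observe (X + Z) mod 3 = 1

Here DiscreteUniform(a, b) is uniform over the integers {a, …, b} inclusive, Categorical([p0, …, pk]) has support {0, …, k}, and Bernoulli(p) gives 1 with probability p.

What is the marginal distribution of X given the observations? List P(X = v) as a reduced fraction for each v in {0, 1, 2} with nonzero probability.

P(X=0) = 3/23, P(X=1) = 12/23, P(X=2) = 8/23

Enumerate traces; 3 have nonzero weight after conditioning:
  (Y=0, X=0, Z=1) weight 1/36
  (Y=0, X=1, Z=0) weight 1/9
  (Y=0, X=2, Z=2) weight 2/27
Group by X:
  weight(X=0) = 1/36
  weight(X=1) = 1/9
  weight(X=2) = 2/27
Total weight = 1/36 + 1/9 + 2/27 = 23/108
P(X=0 | obs) = 1/36 / 23/108 = 3/23
P(X=1 | obs) = 1/9 / 23/108 = 12/23
P(X=2 | obs) = 2/27 / 23/108 = 8/23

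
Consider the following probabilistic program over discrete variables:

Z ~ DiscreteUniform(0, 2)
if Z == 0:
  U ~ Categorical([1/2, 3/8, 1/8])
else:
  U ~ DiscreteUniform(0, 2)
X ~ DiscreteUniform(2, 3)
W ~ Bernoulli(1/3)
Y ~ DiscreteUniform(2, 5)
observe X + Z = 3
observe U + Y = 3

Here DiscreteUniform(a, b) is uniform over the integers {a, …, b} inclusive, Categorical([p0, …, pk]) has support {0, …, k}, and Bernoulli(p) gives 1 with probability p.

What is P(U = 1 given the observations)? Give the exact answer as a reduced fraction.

P(U = 1 | obs) = 17/37

Enumerate traces; 8 have nonzero weight after conditioning:
  (Z=0, U=0, X=3, W=0, Y=3) weight 1/72
  (Z=0, U=0, X=3, W=1, Y=3) weight 1/144
  (Z=0, U=1, X=3, W=0, Y=2) weight 1/96
  (Z=0, U=1, X=3, W=1, Y=2) weight 1/192
  (Z=1, U=0, X=2, W=0, Y=3) weight 1/108
  (Z=1, U=0, X=2, W=1, Y=3) weight 1/216
  (Z=1, U=1, X=2, W=0, Y=2) weight 1/108
  (Z=1, U=1, X=2, W=1, Y=2) weight 1/216
Group by U:
  weight(U=0) = 5/144
  weight(U=1) = 17/576
Total weight = 5/144 + 17/576 = 37/576
P(U=0 | obs) = 5/144 / 37/576 = 20/37
P(U=1 | obs) = 17/576 / 37/576 = 17/37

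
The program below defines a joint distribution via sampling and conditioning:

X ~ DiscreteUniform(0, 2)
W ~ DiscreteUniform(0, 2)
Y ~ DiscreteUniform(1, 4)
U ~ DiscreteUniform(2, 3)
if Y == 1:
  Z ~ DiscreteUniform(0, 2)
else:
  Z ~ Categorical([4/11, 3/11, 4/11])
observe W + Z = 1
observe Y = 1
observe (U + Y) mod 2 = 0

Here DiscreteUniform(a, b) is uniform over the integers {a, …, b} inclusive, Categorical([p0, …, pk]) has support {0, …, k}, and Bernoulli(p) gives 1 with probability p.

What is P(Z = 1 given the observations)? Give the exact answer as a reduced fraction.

Enumerate traces; 6 have nonzero weight after conditioning:
  (X=0, W=0, Y=1, U=3, Z=1) weight 1/216
  (X=0, W=1, Y=1, U=3, Z=0) weight 1/216
  (X=1, W=0, Y=1, U=3, Z=1) weight 1/216
  (X=1, W=1, Y=1, U=3, Z=0) weight 1/216
  (X=2, W=0, Y=1, U=3, Z=1) weight 1/216
  (X=2, W=1, Y=1, U=3, Z=0) weight 1/216
Group by Z:
  weight(Z=0) = 1/72
  weight(Z=1) = 1/72
Total weight = 1/72 + 1/72 = 1/36
P(Z=0 | obs) = 1/72 / 1/36 = 1/2
P(Z=1 | obs) = 1/72 / 1/36 = 1/2

P(Z = 1 | obs) = 1/2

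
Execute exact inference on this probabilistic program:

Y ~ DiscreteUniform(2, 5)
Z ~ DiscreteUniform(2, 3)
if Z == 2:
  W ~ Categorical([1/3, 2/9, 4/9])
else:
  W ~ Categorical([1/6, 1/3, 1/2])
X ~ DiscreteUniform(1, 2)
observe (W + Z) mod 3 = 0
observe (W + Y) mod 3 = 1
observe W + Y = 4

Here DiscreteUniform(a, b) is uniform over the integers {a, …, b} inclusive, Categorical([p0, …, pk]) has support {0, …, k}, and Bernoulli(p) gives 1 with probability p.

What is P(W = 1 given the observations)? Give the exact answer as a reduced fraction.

P(W = 1 | obs) = 4/7

Enumerate traces; 4 have nonzero weight after conditioning:
  (Y=3, Z=2, W=1, X=1) weight 1/72
  (Y=3, Z=2, W=1, X=2) weight 1/72
  (Y=4, Z=3, W=0, X=1) weight 1/96
  (Y=4, Z=3, W=0, X=2) weight 1/96
Group by W:
  weight(W=0) = 1/48
  weight(W=1) = 1/36
Total weight = 1/48 + 1/36 = 7/144
P(W=0 | obs) = 1/48 / 7/144 = 3/7
P(W=1 | obs) = 1/36 / 7/144 = 4/7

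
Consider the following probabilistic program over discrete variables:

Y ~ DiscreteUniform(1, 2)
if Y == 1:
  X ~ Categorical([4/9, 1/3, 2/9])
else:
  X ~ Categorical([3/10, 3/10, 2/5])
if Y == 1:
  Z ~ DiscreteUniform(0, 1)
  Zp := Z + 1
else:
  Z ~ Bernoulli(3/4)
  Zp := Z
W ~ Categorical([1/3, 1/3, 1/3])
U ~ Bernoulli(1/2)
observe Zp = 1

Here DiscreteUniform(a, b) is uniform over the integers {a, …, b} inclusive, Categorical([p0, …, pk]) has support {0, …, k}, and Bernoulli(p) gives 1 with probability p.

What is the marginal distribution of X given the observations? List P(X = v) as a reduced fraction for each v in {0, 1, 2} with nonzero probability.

Enumerate traces; 36 have nonzero weight after conditioning:
  (Y=1, X=0, Z=0, W=0, U=0) weight 1/54
  (Y=1, X=0, Z=0, W=0, U=1) weight 1/54
  (Y=1, X=0, Z=0, W=1, U=0) weight 1/54
  (Y=1, X=0, Z=0, W=1, U=1) weight 1/54
  (Y=1, X=0, Z=0, W=2, U=0) weight 1/54
  (Y=1, X=0, Z=0, W=2, U=1) weight 1/54
  (Y=1, X=1, Z=0, W=0, U=0) weight 1/72
  (Y=1, X=1, Z=0, W=0, U=1) weight 1/72
  (Y=1, X=2, Z=0, W=0, U=0) weight 1/108
  … 27 more
Group by X:
  weight(X=0) = 161/720
  weight(X=1) = 47/240
  weight(X=2) = 37/180
Total weight = 161/720 + 47/240 + 37/180 = 5/8
P(X=0 | obs) = 161/720 / 5/8 = 161/450
P(X=1 | obs) = 47/240 / 5/8 = 47/150
P(X=2 | obs) = 37/180 / 5/8 = 74/225

P(X=0) = 161/450, P(X=1) = 47/150, P(X=2) = 74/225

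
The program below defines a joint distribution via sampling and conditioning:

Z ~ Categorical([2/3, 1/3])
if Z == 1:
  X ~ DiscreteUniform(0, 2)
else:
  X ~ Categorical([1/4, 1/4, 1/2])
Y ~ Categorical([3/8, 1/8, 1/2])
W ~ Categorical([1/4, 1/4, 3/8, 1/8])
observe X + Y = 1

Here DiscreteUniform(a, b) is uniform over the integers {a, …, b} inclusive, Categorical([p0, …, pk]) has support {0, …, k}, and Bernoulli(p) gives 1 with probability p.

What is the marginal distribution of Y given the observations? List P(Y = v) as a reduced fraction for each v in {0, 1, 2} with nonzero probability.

P(Y=0) = 3/4, P(Y=1) = 1/4

Enumerate traces; 16 have nonzero weight after conditioning:
  (Z=0, X=0, Y=1, W=0) weight 1/192
  (Z=0, X=0, Y=1, W=1) weight 1/192
  (Z=0, X=0, Y=1, W=2) weight 1/128
  (Z=0, X=0, Y=1, W=3) weight 1/384
  (Z=0, X=1, Y=0, W=0) weight 1/64
  (Z=0, X=1, Y=0, W=1) weight 1/64
  (Z=0, X=1, Y=0, W=2) weight 3/128
  (Z=0, X=1, Y=0, W=3) weight 1/128
  … 8 more
Group by Y:
  weight(Y=0) = 5/48
  weight(Y=1) = 5/144
Total weight = 5/48 + 5/144 = 5/36
P(Y=0 | obs) = 5/48 / 5/36 = 3/4
P(Y=1 | obs) = 5/144 / 5/36 = 1/4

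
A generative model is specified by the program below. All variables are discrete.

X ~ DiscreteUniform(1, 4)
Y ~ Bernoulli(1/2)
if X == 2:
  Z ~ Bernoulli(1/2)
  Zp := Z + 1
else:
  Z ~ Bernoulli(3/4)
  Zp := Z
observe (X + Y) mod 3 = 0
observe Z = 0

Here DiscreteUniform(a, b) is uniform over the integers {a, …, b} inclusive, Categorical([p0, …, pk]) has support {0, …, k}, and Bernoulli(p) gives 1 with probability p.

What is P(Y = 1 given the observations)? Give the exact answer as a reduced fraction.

Enumerate traces; 2 have nonzero weight after conditioning:
  (X=2, Y=1, Z=0) weight 1/16
  (X=3, Y=0, Z=0) weight 1/32
Group by Y:
  weight(Y=0) = 1/32
  weight(Y=1) = 1/16
Total weight = 1/32 + 1/16 = 3/32
P(Y=0 | obs) = 1/32 / 3/32 = 1/3
P(Y=1 | obs) = 1/16 / 3/32 = 2/3

P(Y = 1 | obs) = 2/3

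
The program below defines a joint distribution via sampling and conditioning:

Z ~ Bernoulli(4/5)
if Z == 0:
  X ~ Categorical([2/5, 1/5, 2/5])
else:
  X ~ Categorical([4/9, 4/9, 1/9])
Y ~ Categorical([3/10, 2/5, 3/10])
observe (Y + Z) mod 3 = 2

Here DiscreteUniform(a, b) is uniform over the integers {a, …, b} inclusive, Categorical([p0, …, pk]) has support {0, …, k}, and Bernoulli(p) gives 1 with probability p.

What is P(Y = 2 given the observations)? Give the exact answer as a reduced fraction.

P(Y = 2 | obs) = 3/19

Enumerate traces; 6 have nonzero weight after conditioning:
  (Z=0, X=0, Y=2) weight 3/125
  (Z=0, X=1, Y=2) weight 3/250
  (Z=0, X=2, Y=2) weight 3/125
  (Z=1, X=0, Y=1) weight 32/225
  (Z=1, X=1, Y=1) weight 32/225
  (Z=1, X=2, Y=1) weight 8/225
Group by Y:
  weight(Y=1) = 8/25
  weight(Y=2) = 3/50
Total weight = 8/25 + 3/50 = 19/50
P(Y=1 | obs) = 8/25 / 19/50 = 16/19
P(Y=2 | obs) = 3/50 / 19/50 = 3/19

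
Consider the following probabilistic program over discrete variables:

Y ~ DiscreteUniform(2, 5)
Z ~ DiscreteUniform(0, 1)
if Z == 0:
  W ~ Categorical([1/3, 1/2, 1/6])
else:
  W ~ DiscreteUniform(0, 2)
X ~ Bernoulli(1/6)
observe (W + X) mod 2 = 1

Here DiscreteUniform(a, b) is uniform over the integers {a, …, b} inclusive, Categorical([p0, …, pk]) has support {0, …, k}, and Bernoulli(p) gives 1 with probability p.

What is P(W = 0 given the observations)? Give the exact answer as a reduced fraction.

Enumerate traces; 24 have nonzero weight after conditioning:
  (Y=2, Z=0, W=0, X=1) weight 1/144
  (Y=2, Z=0, W=1, X=0) weight 5/96
  (Y=2, Z=0, W=2, X=1) weight 1/288
  (Y=2, Z=1, W=0, X=1) weight 1/144
  (Y=2, Z=1, W=1, X=0) weight 5/144
  (Y=2, Z=1, W=2, X=1) weight 1/144
  (Y=3, Z=0, W=0, X=1) weight 1/144
  (Y=3, Z=0, W=1, X=0) weight 5/96
  … 16 more
Group by W:
  weight(W=0) = 1/18
  weight(W=1) = 25/72
  weight(W=2) = 1/24
Total weight = 1/18 + 25/72 + 1/24 = 4/9
P(W=0 | obs) = 1/18 / 4/9 = 1/8
P(W=1 | obs) = 25/72 / 4/9 = 25/32
P(W=2 | obs) = 1/24 / 4/9 = 3/32

P(W = 0 | obs) = 1/8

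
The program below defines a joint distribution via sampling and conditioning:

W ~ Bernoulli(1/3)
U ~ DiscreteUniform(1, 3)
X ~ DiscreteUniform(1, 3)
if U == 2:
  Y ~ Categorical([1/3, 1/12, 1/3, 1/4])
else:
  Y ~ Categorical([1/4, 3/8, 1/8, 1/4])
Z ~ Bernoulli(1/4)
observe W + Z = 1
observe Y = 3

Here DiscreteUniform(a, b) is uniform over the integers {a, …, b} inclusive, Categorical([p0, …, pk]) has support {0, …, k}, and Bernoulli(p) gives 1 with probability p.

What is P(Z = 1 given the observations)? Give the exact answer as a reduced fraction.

Enumerate traces; 18 have nonzero weight after conditioning:
  (W=0, U=1, X=1, Y=3, Z=1) weight 1/216
  (W=0, U=1, X=2, Y=3, Z=1) weight 1/216
  (W=0, U=1, X=3, Y=3, Z=1) weight 1/216
  (W=0, U=2, X=1, Y=3, Z=1) weight 1/216
  (W=0, U=2, X=2, Y=3, Z=1) weight 1/216
  (W=0, U=2, X=3, Y=3, Z=1) weight 1/216
  (W=0, U=3, X=1, Y=3, Z=1) weight 1/216
  (W=0, U=3, X=2, Y=3, Z=1) weight 1/216
  (W=1, U=1, X=1, Y=3, Z=0) weight 1/144
  … 9 more
Group by Z:
  weight(Z=0) = 1/16
  weight(Z=1) = 1/24
Total weight = 1/16 + 1/24 = 5/48
P(Z=0 | obs) = 1/16 / 5/48 = 3/5
P(Z=1 | obs) = 1/24 / 5/48 = 2/5

P(Z = 1 | obs) = 2/5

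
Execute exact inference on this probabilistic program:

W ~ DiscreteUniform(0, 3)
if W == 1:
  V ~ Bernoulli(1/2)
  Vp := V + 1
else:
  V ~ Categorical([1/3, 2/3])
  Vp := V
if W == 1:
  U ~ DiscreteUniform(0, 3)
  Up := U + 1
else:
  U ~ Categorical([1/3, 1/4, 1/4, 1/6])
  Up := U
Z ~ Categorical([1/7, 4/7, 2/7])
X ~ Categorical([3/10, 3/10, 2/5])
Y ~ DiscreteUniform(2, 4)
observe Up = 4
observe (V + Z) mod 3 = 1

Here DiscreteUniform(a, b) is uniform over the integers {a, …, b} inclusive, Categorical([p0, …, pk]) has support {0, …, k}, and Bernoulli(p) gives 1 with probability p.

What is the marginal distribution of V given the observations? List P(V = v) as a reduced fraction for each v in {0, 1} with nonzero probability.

Enumerate traces; 18 have nonzero weight after conditioning:
  (W=1, V=0, U=3, Z=1, X=0, Y=2) weight 1/560
  (W=1, V=0, U=3, Z=1, X=0, Y=3) weight 1/560
  (W=1, V=0, U=3, Z=1, X=0, Y=4) weight 1/560
  (W=1, V=0, U=3, Z=1, X=1, Y=2) weight 1/560
  (W=1, V=0, U=3, Z=1, X=1, Y=3) weight 1/560
  (W=1, V=0, U=3, Z=1, X=1, Y=4) weight 1/560
  (W=1, V=0, U=3, Z=1, X=2, Y=2) weight 1/420
  (W=1, V=0, U=3, Z=1, X=2, Y=3) weight 1/420
  (W=1, V=1, U=3, Z=0, X=0, Y=2) weight 1/2240
  … 9 more
Group by V:
  weight(V=0) = 1/56
  weight(V=1) = 1/224
Total weight = 1/56 + 1/224 = 5/224
P(V=0 | obs) = 1/56 / 5/224 = 4/5
P(V=1 | obs) = 1/224 / 5/224 = 1/5

P(V=0) = 4/5, P(V=1) = 1/5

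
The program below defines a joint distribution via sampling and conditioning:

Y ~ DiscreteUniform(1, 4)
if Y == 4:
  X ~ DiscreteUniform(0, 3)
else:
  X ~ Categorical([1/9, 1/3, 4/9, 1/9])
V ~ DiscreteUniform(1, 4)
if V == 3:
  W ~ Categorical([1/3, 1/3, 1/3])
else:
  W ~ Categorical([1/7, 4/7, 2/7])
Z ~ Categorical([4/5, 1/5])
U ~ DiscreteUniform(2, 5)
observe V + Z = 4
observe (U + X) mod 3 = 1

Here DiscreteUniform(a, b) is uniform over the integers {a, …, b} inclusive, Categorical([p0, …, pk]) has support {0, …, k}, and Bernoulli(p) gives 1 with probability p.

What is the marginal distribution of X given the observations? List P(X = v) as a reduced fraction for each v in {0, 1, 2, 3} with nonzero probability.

Enumerate traces; 120 have nonzero weight after conditioning:
  (Y=1, X=0, V=3, W=0, Z=1, U=4) weight 1/8640
  (Y=1, X=0, V=3, W=1, Z=1, U=4) weight 1/8640
  (Y=1, X=0, V=3, W=2, Z=1, U=4) weight 1/8640
  (Y=1, X=0, V=4, W=0, Z=0, U=4) weight 1/5040
  (Y=1, X=0, V=4, W=1, Z=0, U=4) weight 1/1260
  (Y=1, X=0, V=4, W=2, Z=0, U=4) weight 1/2520
  (Y=1, X=1, V=3, W=0, Z=1, U=3) weight 1/2880
  (Y=1, X=1, V=3, W=1, Z=1, U=3) weight 1/2880
  (Y=1, X=2, V=3, W=0, Z=1, U=2) weight 1/2160
  (Y=1, X=3, V=3, W=0, Z=1, U=4) weight 1/8640
  … 110 more
Group by X:
  weight(X=0) = 7/768
  weight(X=1) = 5/256
  weight(X=2) = 19/384
  weight(X=3) = 7/768
Total weight = 7/768 + 5/256 + 19/384 + 7/768 = 67/768
P(X=0 | obs) = 7/768 / 67/768 = 7/67
P(X=1 | obs) = 5/256 / 67/768 = 15/67
P(X=2 | obs) = 19/384 / 67/768 = 38/67
P(X=3 | obs) = 7/768 / 67/768 = 7/67

P(X=0) = 7/67, P(X=1) = 15/67, P(X=2) = 38/67, P(X=3) = 7/67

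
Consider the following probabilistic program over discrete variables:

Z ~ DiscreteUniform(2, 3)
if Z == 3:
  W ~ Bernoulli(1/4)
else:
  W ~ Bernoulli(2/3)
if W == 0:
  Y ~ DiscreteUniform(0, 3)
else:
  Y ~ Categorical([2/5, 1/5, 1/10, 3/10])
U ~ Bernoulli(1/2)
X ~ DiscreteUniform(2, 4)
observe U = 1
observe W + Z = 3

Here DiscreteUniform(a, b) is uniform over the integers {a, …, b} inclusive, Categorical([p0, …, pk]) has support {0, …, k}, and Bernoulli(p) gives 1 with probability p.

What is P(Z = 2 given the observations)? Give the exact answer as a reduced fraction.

P(Z = 2 | obs) = 8/17

Enumerate traces; 24 have nonzero weight after conditioning:
  (Z=2, W=1, Y=0, U=1, X=2) weight 1/45
  (Z=2, W=1, Y=0, U=1, X=3) weight 1/45
  (Z=2, W=1, Y=0, U=1, X=4) weight 1/45
  (Z=2, W=1, Y=1, U=1, X=2) weight 1/90
  (Z=2, W=1, Y=1, U=1, X=3) weight 1/90
  (Z=2, W=1, Y=1, U=1, X=4) weight 1/90
  (Z=2, W=1, Y=2, U=1, X=2) weight 1/180
  (Z=2, W=1, Y=2, U=1, X=3) weight 1/180
  (Z=3, W=0, Y=0, U=1, X=2) weight 1/64
  … 15 more
Group by Z:
  weight(Z=2) = 1/6
  weight(Z=3) = 3/16
Total weight = 1/6 + 3/16 = 17/48
P(Z=2 | obs) = 1/6 / 17/48 = 8/17
P(Z=3 | obs) = 3/16 / 17/48 = 9/17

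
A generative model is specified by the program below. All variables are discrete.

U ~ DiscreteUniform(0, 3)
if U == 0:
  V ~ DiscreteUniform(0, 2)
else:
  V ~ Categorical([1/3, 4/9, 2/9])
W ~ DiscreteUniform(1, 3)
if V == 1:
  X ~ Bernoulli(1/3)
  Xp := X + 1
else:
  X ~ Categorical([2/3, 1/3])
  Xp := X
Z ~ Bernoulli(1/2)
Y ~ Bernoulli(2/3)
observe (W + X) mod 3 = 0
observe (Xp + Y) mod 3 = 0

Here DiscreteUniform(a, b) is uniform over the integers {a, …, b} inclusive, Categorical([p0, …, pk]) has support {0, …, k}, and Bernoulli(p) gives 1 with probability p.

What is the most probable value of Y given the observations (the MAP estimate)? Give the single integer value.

Enumerate traces; 24 have nonzero weight after conditioning:
  (U=0, V=0, W=3, X=0, Z=0, Y=0) weight 1/324
  (U=0, V=0, W=3, X=0, Z=1, Y=0) weight 1/324
  (U=0, V=1, W=2, X=1, Z=0, Y=1) weight 1/324
  (U=0, V=1, W=2, X=1, Z=1, Y=1) weight 1/324
  (U=0, V=2, W=3, X=0, Z=0, Y=0) weight 1/324
  (U=0, V=2, W=3, X=0, Z=1, Y=0) weight 1/324
  (U=1, V=0, W=3, X=0, Z=0, Y=0) weight 1/324
  (U=1, V=0, W=3, X=0, Z=1, Y=0) weight 1/324
  … 16 more
Group by Y:
  weight(Y=0) = 7/162
  weight(Y=1) = 5/162
Total weight = 7/162 + 5/162 = 2/27
P(Y=0 | obs) = 7/162 / 2/27 = 7/12
P(Y=1 | obs) = 5/162 / 2/27 = 5/12
argmax = 0

argmax_v P(Y = v | obs) = 0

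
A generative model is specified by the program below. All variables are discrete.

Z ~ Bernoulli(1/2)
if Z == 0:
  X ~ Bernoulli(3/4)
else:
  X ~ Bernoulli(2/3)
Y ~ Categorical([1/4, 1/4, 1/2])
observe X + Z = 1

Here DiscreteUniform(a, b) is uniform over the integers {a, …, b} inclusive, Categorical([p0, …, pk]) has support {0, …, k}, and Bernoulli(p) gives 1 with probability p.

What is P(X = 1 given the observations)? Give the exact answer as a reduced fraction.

Enumerate traces; 6 have nonzero weight after conditioning:
  (Z=0, X=1, Y=0) weight 3/32
  (Z=0, X=1, Y=1) weight 3/32
  (Z=0, X=1, Y=2) weight 3/16
  (Z=1, X=0, Y=0) weight 1/24
  (Z=1, X=0, Y=1) weight 1/24
  (Z=1, X=0, Y=2) weight 1/12
Group by X:
  weight(X=0) = 1/6
  weight(X=1) = 3/8
Total weight = 1/6 + 3/8 = 13/24
P(X=0 | obs) = 1/6 / 13/24 = 4/13
P(X=1 | obs) = 3/8 / 13/24 = 9/13

P(X = 1 | obs) = 9/13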